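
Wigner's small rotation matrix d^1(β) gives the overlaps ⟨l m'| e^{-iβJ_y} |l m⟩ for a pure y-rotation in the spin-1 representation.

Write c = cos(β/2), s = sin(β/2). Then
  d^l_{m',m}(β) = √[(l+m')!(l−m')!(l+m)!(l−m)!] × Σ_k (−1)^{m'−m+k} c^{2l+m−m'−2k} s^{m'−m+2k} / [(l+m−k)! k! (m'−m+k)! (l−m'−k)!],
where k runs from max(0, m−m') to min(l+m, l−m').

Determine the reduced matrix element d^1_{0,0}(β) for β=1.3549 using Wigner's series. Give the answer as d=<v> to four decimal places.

d=0.2142

d^1_{0,0}(β=1.3549) via Wigner's sum:
Half-angle: c=0.779174, s=0.626808. N=√(1·1·1·1)=1.000000
Admissible k: 0..1 (factorial args all ≥0)
  k=0: (−1)^0·1.0000/(1)·0.7792^2·0.6268^0 = +0.607112
  k=1: (−1)^1·1.0000/(1)·0.7792^0·0.6268^2 = -0.392888
d^1_{0,0}(1.3549) = +0.607112 -0.392888 = +0.214223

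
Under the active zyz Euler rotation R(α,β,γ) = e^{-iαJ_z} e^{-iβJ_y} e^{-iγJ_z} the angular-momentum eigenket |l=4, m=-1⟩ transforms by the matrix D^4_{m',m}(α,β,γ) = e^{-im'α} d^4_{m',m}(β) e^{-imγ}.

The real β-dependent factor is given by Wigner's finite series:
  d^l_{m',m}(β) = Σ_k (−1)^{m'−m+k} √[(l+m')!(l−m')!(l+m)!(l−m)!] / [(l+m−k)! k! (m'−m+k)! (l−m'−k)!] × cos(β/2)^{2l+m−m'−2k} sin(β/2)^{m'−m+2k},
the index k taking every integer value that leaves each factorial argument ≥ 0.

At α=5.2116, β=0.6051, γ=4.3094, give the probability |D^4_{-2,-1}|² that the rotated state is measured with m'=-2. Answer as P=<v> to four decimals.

Split into d^4_{-2,-1}(β=0.6051) × two z-phases.
Half-angle: c=0.954580, s=0.297955. N=√(2·720·6·120)=1018.233765
The bounds max(0,m−m')=1 and min(l+m,l−m')=3 give 3 terms
  k=1: (−1)^0·1018.2338/(240)·0.9546^7·0.2980^1 = +0.913005
  k=2: (−1)^1·1018.2338/(48)·0.9546^5·0.2980^3 = -0.444755
  k=3: (−1)^2·1018.2338/(72)·0.9546^3·0.2980^5 = +0.028887
d^4_{-2,-1}(0.6051) = +0.913005 -0.444755 +0.028887 = +0.497137
|D^4_{-2,-1}|² = |d^4_{-2,-1}(β)|² = (+0.497137)² = 0.247145 (the z-rotation phases have unit modulus)

P=0.2471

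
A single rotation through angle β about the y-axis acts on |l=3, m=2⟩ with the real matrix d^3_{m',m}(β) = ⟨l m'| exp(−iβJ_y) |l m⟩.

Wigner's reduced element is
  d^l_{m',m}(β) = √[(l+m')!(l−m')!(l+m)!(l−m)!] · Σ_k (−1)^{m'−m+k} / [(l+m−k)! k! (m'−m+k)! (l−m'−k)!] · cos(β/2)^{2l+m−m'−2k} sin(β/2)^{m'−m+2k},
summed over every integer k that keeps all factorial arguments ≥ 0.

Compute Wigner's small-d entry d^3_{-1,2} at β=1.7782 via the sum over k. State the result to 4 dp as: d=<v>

d^3_{-1,2}(β=1.7782) via Wigner's sum:
With c≡cos(β/2)=0.630111 and s≡sin(β/2)=0.776505, N=[2·24·120·1]^{1/2}=75.894664
k: max(0,(2)−(-1))=3 … min(3+(2),3−(-1))=4
  k=3: (−1)^0·75.8947/(12)·0.6301^3·0.7765^3 = +0.740823
  k=4: (−1)^1·75.8947/(24)·0.6301^1·0.7765^5 = -0.562520
d^3_{-1,2}(1.7782) = +0.740823 -0.562520 = +0.178302

d=0.1783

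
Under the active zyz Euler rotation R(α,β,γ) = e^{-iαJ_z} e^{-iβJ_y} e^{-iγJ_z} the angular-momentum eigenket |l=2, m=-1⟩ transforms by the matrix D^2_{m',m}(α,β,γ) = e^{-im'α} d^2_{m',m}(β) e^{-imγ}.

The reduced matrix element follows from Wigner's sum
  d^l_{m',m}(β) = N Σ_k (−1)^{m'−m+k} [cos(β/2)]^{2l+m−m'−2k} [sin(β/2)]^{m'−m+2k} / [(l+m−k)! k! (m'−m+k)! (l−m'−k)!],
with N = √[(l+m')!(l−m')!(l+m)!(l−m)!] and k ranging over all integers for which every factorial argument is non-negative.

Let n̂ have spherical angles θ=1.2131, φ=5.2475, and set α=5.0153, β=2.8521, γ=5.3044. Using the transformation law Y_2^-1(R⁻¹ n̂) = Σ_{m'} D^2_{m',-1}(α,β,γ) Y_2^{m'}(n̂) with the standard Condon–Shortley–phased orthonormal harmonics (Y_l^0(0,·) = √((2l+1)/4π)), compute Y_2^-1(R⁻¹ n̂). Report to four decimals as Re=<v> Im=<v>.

Re=0.0420 Im=-0.0400

Need the full column D^2_{m',-1} for m'=−2..2 at α=5.0153, β=2.8521, γ=5.3044.
cos(β/2)=0.144241, sin(β/2)=0.989543
d^2_{-2,-1}: single k=1 term ⇒ +0.005939;  D = -0.005531+0.002164i
d^2_{-1,-1}: k∈[0..1] ⇒ +0.000433 -0.061118 = -0.060685;  D = +0.037963+0.047344i
d^2_{0,-1}: k∈[0..1] ⇒ -0.007274 +0.342349 = +0.335075;  D = +0.186982-0.278052i
d^2_{1,-1}: k∈[0..1] ⇒ +0.061118 -0.958822 = -0.897704;  D = -0.860450-0.255926i
d^2_{2,-1}: single k=0 term ⇒ -0.279527;  D = -0.003860-0.279500i
Y_2^{m'}(θ=1.2131,φ=5.2475) and Σ D·Y over m':
  (-0.0055+0.0022i)·(-0.1627+0.2973i)  (+0.0380+0.0473i)·(+0.1292+0.2179i)  (+0.1870-0.2781i)·(-0.1994+0.0000i)  (-0.8604-0.2559i)·(-0.1292+0.2179i)  (-0.0039-0.2795i)·(-0.1627-0.2973i)
Y_2^-1(R⁻¹ n̂) = +0.042025-0.040015i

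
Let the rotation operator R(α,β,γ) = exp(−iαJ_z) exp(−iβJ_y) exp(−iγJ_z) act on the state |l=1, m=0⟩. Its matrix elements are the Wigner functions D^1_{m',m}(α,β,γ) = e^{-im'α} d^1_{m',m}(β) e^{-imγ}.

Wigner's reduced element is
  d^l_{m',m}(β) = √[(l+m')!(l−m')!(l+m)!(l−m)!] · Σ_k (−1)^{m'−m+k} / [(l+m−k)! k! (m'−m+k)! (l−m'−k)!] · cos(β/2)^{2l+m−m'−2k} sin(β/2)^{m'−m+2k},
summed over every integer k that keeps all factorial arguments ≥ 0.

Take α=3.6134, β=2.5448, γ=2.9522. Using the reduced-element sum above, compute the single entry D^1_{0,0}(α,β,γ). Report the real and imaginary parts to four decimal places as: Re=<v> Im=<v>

Split into d^1_{0,0}(β=2.5448) × two z-phases.
c=cos(2.5448/2)=0.293988, s=sin(2.5448/2)=0.955809; N=√[1·1·1·1]=1.000000
Admissible k: 0..1 (factorial args all ≥0)
  k=0: (−1)^0·1.0000/(1)·0.2940^2·0.9558^0 = +0.086429
  k=1: (−1)^1·1.0000/(1)·0.2940^0·0.9558^2 = -0.913571
d^1_{0,0}(2.5448) = +0.086429 -0.913571 = -0.827142
Phases: e^{-i·(0)·3.6134}=+1.000000+0.000000i, e^{-i·(0)·2.9522}=+1.000000+0.000000i ⇒ D=-0.827142+0.000000i

Re=-0.8271 Im=0.0000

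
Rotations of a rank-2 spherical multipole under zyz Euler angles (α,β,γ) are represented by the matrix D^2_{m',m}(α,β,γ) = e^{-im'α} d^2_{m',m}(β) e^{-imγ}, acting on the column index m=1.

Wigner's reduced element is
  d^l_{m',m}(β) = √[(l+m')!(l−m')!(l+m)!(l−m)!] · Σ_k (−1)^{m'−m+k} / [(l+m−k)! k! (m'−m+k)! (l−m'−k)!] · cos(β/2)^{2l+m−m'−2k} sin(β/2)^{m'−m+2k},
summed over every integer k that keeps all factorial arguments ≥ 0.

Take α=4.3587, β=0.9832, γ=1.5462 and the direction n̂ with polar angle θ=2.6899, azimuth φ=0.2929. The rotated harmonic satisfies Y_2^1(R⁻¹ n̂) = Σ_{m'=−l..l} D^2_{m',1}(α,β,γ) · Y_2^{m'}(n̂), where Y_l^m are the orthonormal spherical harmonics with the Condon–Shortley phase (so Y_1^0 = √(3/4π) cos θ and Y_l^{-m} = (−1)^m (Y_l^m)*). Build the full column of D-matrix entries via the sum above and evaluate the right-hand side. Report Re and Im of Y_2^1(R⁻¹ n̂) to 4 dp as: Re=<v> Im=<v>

Need the full column D^2_{m',1} for m'=−2..2 at α=4.3587, β=0.9832, γ=1.5462.
cos(β/2)=0.881579, sin(β/2)=0.472037
d^2_{-2,1}: single k=3 term ⇒ +0.185447;  D = +0.117008+0.143873i
d^2_{-1,1}: k∈[2..3] ⇒ +0.519512 -0.049648 = +0.469864;  D = -0.444649+0.151853i
d^2_{0,1}: k∈[1..2] ⇒ +0.792200 -0.227125 = +0.565075;  D = +0.013897-0.564904i
d^2_{1,1}: k∈[0..1] ⇒ +0.604010 -0.519512 = +0.084498;  D = +0.078524+0.031208i
d^2_{2,1}: single k=0 term ⇒ -0.646829;  D = +0.432301-0.481148i
Y_2^{m'}(θ=2.6899,φ=0.2929) and Σ D·Y over m':
  (+0.1170+0.1439i)·(+0.0613-0.0407i)  (-0.4446+0.1519i)·(-0.2905+0.0876i)  (+0.0139-0.5649i)·(+0.4505+0.0000i)  (+0.0785+0.0312i)·(+0.2905+0.0876i)  (+0.4323-0.4811i)·(+0.0613+0.0407i)
Y_2^1(R⁻¹ n̂) = +0.201307-0.329468i

Re=0.2013 Im=-0.3295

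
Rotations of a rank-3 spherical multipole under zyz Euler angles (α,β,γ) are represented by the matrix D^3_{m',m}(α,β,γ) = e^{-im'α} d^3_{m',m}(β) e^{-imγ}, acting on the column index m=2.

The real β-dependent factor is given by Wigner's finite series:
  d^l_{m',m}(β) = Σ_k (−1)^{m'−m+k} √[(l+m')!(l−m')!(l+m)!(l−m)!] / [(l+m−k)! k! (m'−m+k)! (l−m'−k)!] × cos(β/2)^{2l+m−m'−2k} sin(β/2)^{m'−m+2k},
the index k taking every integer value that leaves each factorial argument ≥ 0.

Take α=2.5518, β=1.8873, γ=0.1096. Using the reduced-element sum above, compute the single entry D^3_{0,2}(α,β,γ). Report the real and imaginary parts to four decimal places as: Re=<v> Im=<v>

Re=-0.3757 Im=0.0837

D^3_{0,2}(2.5518,1.8873,0.1096) = e^{-i·0·2.5518}·d^3_{0,2}(1.8873)·e^{-i·2·0.1096}. Compute d first:
Half-angle: c=0.586837, s=0.809705. N=√(6·6·120·1)=65.726707
Admissible k: 2..3 (factorial args all ≥0)
  k=2: (−1)^0·65.7267/(12)·0.5868^4·0.8097^2 = +0.425876
  k=3: (−1)^1·65.7267/(12)·0.5868^2·0.8097^4 = -0.810780
d^3_{0,2}(1.8873) = +0.425876 -0.810780 = -0.384904
D = (+1.000000+0.000000i)·(-0.384904)·(+0.976072-0.217449i) = -0.375694+0.083697i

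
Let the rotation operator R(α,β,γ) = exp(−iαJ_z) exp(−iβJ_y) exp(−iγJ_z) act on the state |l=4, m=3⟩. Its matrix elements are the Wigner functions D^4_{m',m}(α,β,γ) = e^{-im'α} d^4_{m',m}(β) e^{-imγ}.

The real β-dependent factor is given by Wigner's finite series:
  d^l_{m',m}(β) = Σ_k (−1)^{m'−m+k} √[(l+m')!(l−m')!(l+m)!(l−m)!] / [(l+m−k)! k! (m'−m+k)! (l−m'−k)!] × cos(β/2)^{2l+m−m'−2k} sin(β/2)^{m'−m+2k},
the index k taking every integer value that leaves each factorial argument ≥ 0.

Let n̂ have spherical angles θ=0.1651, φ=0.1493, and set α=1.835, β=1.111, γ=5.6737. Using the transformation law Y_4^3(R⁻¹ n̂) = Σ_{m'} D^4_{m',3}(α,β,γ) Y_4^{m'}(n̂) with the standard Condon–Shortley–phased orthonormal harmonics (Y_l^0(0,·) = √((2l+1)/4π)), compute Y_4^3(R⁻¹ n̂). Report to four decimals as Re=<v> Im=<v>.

Need the full column D^4_{m',3} for m'=−4..4 at α=1.835, β=1.111, γ=5.6737.
cos(β/2)=0.849637, sin(β/2)=0.527368
d^4_{-4,3}: single k=7 term ⇒ +0.027263;  D = -0.026372+0.006912i
d^4_{-3,3}: k∈[6..7] ⇒ +0.108705 -0.005983 = +0.102722;  D = +0.051087+0.089117i
d^4_{-2,3}: k∈[5..6] ⇒ +0.280837 -0.036066 = +0.244772;  D = +0.173195-0.172964i
d^4_{-1,3}: k∈[4..5] ⇒ +0.533222 -0.123260 = +0.409963;  D = -0.355393-0.204365i
d^4_{0,3}: k∈[3..4] ⇒ +0.768374 -0.296029 = +0.472345;  D = -0.120362+0.456753i
d^4_{1,3}: k∈[2..3] ⇒ +0.830421 -0.533222 = +0.297199;  D = +0.297192-0.001945i
d^4_{2,3}: k∈[1..2] ⇒ +0.630683 -0.728943 = -0.098260;  D = +0.026280+0.094681i
d^4_{3,3}: k∈[0..1] ⇒ +0.271561 -0.732362 = -0.460802;  D = +0.396425-0.234916i
d^4_{4,3}: single k=0 term ⇒ -0.476752;  D = -0.341720-0.332445i
Y_4^{m'}(θ=0.1651,φ=0.1493) and Σ D·Y over m':
  (-0.0264+0.0069i)·(+0.0003-0.0002i)  (+0.0511+0.0891i)·(+0.0049-0.0024i)  (+0.1732-0.1730i)·(+0.0502-0.0154i)  (-0.3554-0.2044i)·(+0.2890-0.0435i)  (-0.1204+0.4568i)·(+0.7347+0.0000i)  (+0.2972-0.0019i)·(-0.2890-0.0435i)  (+0.0263+0.0947i)·(+0.0502+0.0154i)  (+0.3964-0.2349i)·(-0.0049-0.0024i)  (-0.3417-0.3324i)·(+0.0003+0.0002i)
Y_4^3(R⁻¹ n̂) = -0.282226+0.273793i

Re=-0.2822 Im=0.2738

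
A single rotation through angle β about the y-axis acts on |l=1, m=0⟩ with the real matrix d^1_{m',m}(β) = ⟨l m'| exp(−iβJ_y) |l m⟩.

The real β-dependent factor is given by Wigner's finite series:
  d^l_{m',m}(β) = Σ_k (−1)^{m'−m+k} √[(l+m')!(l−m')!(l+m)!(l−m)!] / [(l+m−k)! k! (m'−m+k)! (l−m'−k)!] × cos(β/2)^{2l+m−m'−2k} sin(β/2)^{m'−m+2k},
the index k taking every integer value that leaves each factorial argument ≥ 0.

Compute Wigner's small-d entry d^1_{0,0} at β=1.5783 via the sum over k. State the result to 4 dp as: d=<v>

d^1_{0,0}(β=1.5783) via Wigner's sum:
Half-angle: c=0.704449, s=0.709755. N=√(1·1·1·1)=1.000000
The bounds max(0,m−m')=0 and min(l+m,l−m')=1 give 2 terms
  k=0: (−1)^0·1.0000/(1)·0.7044^2·0.7098^0 = +0.496248
  k=1: (−1)^1·1.0000/(1)·0.7044^0·0.7098^2 = -0.503752
d^1_{0,0}(1.5783) = +0.496248 -0.503752 = -0.007504

d=-0.0075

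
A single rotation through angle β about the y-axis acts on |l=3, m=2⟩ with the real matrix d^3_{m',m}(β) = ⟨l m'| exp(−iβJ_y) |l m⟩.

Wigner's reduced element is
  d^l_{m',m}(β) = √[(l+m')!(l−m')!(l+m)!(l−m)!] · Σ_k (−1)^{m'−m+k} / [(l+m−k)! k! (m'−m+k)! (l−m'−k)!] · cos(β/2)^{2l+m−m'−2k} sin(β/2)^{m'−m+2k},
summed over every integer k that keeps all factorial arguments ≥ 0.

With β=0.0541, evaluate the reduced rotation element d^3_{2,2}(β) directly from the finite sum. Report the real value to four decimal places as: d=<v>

d=0.9942

d^3_{2,2}(β=0.0541) via Wigner's sum:
c=cos(0.0541/2)=0.999634, s=sin(0.0541/2)=0.027047; N=√[120·1·120·1]=120.000000
k∈{0,1} keeps every argument non-negative
  k=0: (−1)^0·120.0000/(120)·0.9996^6·0.0270^0 = +0.997807
  k=1: (−1)^1·120.0000/(24)·0.9996^4·0.0270^2 = -0.003652
d^3_{2,2}(0.0541) = +0.997807 -0.003652 = +0.994155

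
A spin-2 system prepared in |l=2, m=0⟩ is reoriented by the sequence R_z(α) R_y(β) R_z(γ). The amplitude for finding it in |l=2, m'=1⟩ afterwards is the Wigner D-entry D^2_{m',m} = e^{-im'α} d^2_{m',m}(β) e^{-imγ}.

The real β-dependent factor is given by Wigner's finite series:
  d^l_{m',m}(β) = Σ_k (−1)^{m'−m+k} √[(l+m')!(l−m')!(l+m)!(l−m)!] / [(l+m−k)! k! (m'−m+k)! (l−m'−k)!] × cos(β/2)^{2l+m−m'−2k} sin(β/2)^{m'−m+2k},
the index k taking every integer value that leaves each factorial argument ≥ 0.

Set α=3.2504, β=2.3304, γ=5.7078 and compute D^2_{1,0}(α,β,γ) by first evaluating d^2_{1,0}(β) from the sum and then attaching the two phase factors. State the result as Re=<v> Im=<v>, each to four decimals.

Re=-0.6079 Im=0.0664

Split into d^2_{1,0}(β=2.3304) × two z-phases.
c=cos(2.3304/2)=0.394567, s=sin(2.3304/2)=0.918867; N=√[6·1·2·2]=4.898979
k: max(0,(0)−(1))=0 … min(2+(0),2−(1))=1
  k=0: (−1)^1·4.8990/(2)·0.3946^3·0.9189^1 = -0.138258
  k=1: (−1)^2·4.8990/(2)·0.3946^1·0.9189^3 = +0.749816
d^2_{1,0}(2.3304) = -0.138258 +0.749816 = +0.611558
D = (-0.994086+0.108593i)·(+0.611558)·(+1.000000+0.000000i) = -0.607941+0.066411i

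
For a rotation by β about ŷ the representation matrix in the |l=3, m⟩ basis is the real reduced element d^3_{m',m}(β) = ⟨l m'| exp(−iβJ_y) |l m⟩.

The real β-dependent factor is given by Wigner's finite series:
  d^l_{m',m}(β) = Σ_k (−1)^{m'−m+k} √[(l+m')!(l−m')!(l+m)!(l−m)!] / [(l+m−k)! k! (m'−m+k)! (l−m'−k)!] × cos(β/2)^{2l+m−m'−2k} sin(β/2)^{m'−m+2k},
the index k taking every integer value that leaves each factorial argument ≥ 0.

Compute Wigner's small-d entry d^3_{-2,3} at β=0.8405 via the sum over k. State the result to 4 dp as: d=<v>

d^3_{-2,3}(β=0.8405) via Wigner's sum:
c=cos(0.8405/2)=0.912987, s=sin(0.8405/2)=0.407989; N=√[1·120·720·1]=293.938769
The bounds max(0,m−m')=5 and min(l+m,l−m')=5 give 1 term
  k=5: (−1)^0·293.9388/(120)·0.9130^1·0.4080^5 = +0.025280
d^3_{-2,3}(0.8405) = +0.025280

d=0.0253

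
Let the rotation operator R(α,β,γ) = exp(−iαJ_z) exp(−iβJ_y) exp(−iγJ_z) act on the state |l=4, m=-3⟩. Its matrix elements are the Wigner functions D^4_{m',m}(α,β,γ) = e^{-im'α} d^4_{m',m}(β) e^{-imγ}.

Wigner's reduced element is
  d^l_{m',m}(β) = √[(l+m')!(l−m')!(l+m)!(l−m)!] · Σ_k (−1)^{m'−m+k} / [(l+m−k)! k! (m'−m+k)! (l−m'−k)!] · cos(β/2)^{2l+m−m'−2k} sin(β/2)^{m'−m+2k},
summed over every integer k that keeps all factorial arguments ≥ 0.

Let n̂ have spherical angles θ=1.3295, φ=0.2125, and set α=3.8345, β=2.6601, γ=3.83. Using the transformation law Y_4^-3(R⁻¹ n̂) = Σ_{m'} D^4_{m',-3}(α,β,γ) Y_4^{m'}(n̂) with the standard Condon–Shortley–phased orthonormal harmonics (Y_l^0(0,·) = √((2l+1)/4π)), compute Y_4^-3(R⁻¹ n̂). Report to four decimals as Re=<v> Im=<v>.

Re=0.3670 Im=0.0968

Need the full column D^4_{m',-3} for m'=−4..4 at α=3.8345, β=2.6601, γ=3.83.
cos(β/2)=0.238427, sin(β/2)=0.971160
d^4_{-4,-3}: single k=1 term ⇒ +0.000120;  D = -0.000015+0.000119i
d^4_{-3,-3}: k∈[0..1] ⇒ +0.000010 -0.001213 = -0.001202;  D = +0.000647+0.001013i
d^4_{-2,-3}: k∈[0..1] ⇒ -0.000159 +0.007922 = +0.007763;  D = +0.007394+0.002364i
d^4_{-1,-3}: k∈[0..1] ⇒ +0.001375 -0.038028 = -0.036653;  D = +0.033991-0.013713i
d^4_{0,-3}: k∈[0..1] ⇒ -0.008351 +0.138544 = +0.130193;  D = +0.061780-0.114602i
d^4_{1,-3}: k∈[0..1] ⇒ +0.038028 -0.378555 = -0.340526;  D = -0.067145-0.333841i
d^4_{2,-3}: k∈[0..1] ⇒ -0.131434 +0.726870 = +0.595436;  D = -0.463216-0.374131i
d^4_{3,-3}: k∈[0..1] ⇒ +0.333854 -0.791275 = -0.457421;  D = -0.457379+0.006175i
d^4_{4,-3}: single k=0 term ⇒ -0.549462;  D = +0.417975-0.356659i
Y_4^{m'}(θ=1.3295,φ=0.2125) and Σ D·Y over m':
  (-0.0000+0.0001i)·(+0.2597-0.2956i)  (+0.0006+0.0010i)·(+0.2201-0.1630i)  (+0.0074+0.0024i)·(-0.1725+0.0781i)  (+0.0340-0.0137i)·(-0.2790+0.0602i)  (+0.0618-0.1146i)·(+0.1482+0.0000i)  (-0.0671-0.3338i)·(+0.2790+0.0602i)  (-0.4632-0.3741i)·(-0.1725-0.0781i)  (-0.4574+0.0062i)·(-0.2201-0.1630i)  (+0.4180-0.3567i)·(+0.2597+0.2956i)
Y_4^-3(R⁻¹ n̂) = +0.367047+0.096844i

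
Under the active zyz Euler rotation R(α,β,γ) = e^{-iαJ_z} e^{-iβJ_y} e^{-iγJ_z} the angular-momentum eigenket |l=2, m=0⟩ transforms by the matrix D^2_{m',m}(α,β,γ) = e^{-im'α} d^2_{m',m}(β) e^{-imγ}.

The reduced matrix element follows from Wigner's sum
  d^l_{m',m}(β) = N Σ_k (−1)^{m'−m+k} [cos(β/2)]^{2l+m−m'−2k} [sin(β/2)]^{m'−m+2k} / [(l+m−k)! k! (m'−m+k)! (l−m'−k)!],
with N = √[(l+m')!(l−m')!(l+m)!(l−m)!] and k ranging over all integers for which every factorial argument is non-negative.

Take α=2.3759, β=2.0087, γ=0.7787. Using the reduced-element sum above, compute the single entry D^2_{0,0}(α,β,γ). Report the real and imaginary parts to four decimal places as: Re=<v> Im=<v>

First d^2_{0,0}(β=2.0087), then the phase factors e^{-i(0)α} and e^{-i(0)γ}:
Half-angle: c=0.536637, s=0.843813. N=√(2·2·2·2)=4.000000
k∈{0,1,2} keeps every argument non-negative
  k=0: (−1)^0·4.0000/(4)·0.5366^4·0.8438^0 = +0.082932
  k=1: (−1)^1·4.0000/(1)·0.5366^2·0.8438^2 = -0.820188
  k=2: (−1)^2·4.0000/(4)·0.5366^0·0.8438^4 = +0.506974
d^2_{0,0}(2.0087) = +0.082932 -0.820188 +0.506974 = -0.230283
Phases: e^{-i·(0)·2.3759}=+1.000000+0.000000i, e^{-i·(0)·0.7787}=+1.000000+0.000000i ⇒ D=-0.230283+0.000000i

Re=-0.2303 Im=0.0000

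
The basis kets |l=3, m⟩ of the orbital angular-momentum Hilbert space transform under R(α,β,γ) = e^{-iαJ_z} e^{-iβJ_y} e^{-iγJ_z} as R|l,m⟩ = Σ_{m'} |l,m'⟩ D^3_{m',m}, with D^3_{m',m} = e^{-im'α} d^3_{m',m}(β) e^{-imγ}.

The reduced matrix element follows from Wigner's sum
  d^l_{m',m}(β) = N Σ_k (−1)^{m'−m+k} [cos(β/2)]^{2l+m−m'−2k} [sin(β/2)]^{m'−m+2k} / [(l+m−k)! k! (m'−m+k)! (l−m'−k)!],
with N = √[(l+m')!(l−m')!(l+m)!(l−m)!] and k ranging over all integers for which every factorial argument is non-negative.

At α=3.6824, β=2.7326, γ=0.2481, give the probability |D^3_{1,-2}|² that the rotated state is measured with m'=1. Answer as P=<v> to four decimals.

P=0.2791

D^3_{1,-2}(3.6824,2.7326,0.2481) = e^{-i·1·3.6824}·d^3_{1,-2}(2.7326)·e^{-i·-2·0.2481}. Compute d first:
Half-angle: c=0.203074, s=0.979163. N=√(24·2·1·120)=75.894664
k: max(0,(-2)−(1))=0 … min(3+(-2),3−(1))=1
  k=0: (−1)^3·75.8947/(12)·0.2031^3·0.9792^3 = -0.049723
  k=1: (−1)^4·75.8947/(24)·0.2031^1·0.9792^5 = +0.578003
d^3_{1,-2}(2.7326) = -0.049723 +0.578003 = +0.528280
|D^3_{1,-2}|² = |d^3_{1,-2}(β)|² = (+0.528280)² = 0.279080 (the z-rotation phases have unit modulus)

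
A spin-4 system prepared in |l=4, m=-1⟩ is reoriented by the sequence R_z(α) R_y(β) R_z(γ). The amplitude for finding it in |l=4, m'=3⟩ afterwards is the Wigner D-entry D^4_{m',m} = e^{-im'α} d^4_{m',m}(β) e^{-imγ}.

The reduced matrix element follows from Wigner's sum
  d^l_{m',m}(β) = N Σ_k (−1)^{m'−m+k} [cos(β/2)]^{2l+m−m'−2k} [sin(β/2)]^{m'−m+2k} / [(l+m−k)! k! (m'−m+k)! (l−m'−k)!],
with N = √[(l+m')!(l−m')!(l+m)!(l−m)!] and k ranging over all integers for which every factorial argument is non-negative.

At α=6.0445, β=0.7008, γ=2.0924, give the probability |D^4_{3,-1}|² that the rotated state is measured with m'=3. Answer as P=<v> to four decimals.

P=0.0173

Split into d^4_{3,-1}(β=0.7008) × two z-phases.
Half-angle: c=0.939235, s=0.343274. N=√(5040·1·6·120)=1904.940944
The bounds max(0,m−m')=0 and min(l+m,l−m')=1 give 2 terms
  k=0: (−1)^4·1904.9409/(144)·0.9392^4·0.3433^4 = +0.142948
  k=1: (−1)^5·1904.9409/(240)·0.9392^2·0.3433^6 = -0.011457
d^4_{3,-1}(0.7008) = +0.142948 -0.011457 = +0.131491
|D^4_{3,-1}|² = |d^4_{3,-1}(β)|² = (+0.131491)² = 0.017290 (the z-rotation phases have unit modulus)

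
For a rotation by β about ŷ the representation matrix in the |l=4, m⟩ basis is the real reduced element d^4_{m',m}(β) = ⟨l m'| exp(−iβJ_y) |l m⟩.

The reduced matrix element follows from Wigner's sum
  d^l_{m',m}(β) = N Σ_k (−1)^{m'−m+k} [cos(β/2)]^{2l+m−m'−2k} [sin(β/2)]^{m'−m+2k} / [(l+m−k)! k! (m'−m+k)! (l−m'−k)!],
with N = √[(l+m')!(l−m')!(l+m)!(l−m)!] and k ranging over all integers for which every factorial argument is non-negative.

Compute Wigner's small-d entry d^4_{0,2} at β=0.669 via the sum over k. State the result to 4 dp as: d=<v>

d^4_{0,2}(β=0.669) via Wigner's sum:
Half-angle: c=0.944575, s=0.328297. N=√(24·24·720·2)=910.735966
k: max(0,(2)−(0))=2 … min(4+(2),4−(0))=4
  k=2: (−1)^0·910.7360/(96)·0.9446^6·0.3283^2 = +0.726227
  k=3: (−1)^1·910.7360/(36)·0.9446^4·0.3283^4 = -0.233939
  k=4: (−1)^2·910.7360/(96)·0.9446^2·0.3283^6 = +0.010597
d^4_{0,2}(0.669) = +0.726227 -0.233939 +0.010597 = +0.502885

d=0.5029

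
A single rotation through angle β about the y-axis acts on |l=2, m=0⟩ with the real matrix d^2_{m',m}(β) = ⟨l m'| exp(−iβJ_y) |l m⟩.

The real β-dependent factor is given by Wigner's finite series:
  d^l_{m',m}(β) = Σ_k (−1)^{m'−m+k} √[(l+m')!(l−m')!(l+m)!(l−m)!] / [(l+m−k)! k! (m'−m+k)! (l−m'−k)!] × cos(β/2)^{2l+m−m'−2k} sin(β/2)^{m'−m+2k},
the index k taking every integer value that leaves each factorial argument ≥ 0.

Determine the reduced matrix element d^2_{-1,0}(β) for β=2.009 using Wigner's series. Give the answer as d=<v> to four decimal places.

d=-0.4706

d^2_{-1,0}(β=2.009) via Wigner's sum:
With c≡cos(β/2)=0.536510 and s≡sin(β/2)=0.843894, N=[1·6·2·2]^{1/2}=4.898979
k: max(0,(0)−(-1))=1 … min(2+(0),2−(-1))=2
  k=1: (−1)^0·4.8990/(2)·0.5365^3·0.8439^1 = +0.319225
  k=2: (−1)^1·4.8990/(2)·0.5365^1·0.8439^3 = -0.789800
d^2_{-1,0}(2.009) = +0.319225 -0.789800 = -0.470574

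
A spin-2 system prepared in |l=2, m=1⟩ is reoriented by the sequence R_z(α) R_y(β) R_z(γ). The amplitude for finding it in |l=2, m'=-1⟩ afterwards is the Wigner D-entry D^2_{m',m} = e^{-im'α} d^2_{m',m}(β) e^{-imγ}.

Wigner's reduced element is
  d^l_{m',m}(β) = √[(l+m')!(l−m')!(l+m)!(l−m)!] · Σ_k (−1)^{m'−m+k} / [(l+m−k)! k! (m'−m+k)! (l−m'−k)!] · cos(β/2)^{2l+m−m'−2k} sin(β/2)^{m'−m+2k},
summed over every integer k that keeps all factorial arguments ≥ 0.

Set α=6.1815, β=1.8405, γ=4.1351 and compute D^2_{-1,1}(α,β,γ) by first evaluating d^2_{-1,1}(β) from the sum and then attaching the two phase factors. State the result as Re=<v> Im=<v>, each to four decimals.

D^2_{-1,1}(6.1815,1.8405,4.1351) = e^{-i·-1·6.1815}·d^2_{-1,1}(1.8405)·e^{-i·1·4.1351}. Compute d first:
c=cos(1.8405/2)=0.605621, s=sin(1.8405/2)=0.795753; N=√[1·6·6·1]=6.000000
Admissible k: 2..3 (factorial args all ≥0)
  k=2: (−1)^0·6.0000/(2)·0.6056^2·0.7958^2 = +0.696755
  k=3: (−1)^1·6.0000/(6)·0.6056^0·0.7958^4 = -0.400971
d^2_{-1,1}(1.8405) = +0.696755 -0.400971 = +0.295784
Attach z-rotation phases: D = e^{-i(-1)(6.1815)}·(+0.295784)·e^{-i(1)(4.1351)} = -0.135432+0.262957i

Re=-0.1354 Im=0.2630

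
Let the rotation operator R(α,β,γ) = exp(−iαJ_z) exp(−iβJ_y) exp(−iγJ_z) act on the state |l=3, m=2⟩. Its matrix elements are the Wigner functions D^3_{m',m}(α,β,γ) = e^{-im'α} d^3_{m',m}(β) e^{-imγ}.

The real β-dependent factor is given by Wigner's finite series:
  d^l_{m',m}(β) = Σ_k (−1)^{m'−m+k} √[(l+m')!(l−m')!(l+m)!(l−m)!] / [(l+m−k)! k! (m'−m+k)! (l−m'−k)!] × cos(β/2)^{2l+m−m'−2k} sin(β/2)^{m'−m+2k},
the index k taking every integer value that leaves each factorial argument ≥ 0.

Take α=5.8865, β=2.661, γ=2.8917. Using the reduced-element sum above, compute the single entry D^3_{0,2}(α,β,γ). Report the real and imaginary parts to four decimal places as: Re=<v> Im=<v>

First d^3_{0,2}(β=2.661), then the phase factors e^{-i(0)α} and e^{-i(2)γ}:
Half-angle: c=0.237990, s=0.971267. N=√(6·6·120·1)=65.726707
The bounds max(0,m−m')=2 and min(l+m,l−m')=3 give 2 terms
  k=2: (−1)^0·65.7267/(12)·0.2380^4·0.9713^2 = +0.016576
  k=3: (−1)^1·65.7267/(12)·0.2380^2·0.9713^4 = -0.276080
d^3_{0,2}(2.661) = +0.016576 -0.276080 = -0.259504
Attach z-rotation phases: D = e^{-i(0)(5.8865)}·(-0.259504)·e^{-i(2)(2.8917)} = -0.227763-0.124364i

Re=-0.2278 Im=-0.1244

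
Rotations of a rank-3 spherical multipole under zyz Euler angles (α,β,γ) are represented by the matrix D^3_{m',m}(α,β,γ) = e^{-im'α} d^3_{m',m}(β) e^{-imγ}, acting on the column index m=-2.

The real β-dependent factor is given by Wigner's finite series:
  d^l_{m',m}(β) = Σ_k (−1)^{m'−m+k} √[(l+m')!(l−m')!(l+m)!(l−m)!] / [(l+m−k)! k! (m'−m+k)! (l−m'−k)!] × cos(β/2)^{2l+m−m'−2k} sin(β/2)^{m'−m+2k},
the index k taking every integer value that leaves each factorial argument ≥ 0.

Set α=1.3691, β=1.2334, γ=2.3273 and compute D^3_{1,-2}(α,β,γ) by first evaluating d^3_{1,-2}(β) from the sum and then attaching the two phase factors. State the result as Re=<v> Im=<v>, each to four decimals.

Split into d^3_{1,-2}(β=1.2334) × two z-phases.
Half-angle: c=0.815791, s=0.578346. N=√(24·2·1·120)=75.894664
k: max(0,(-2)−(1))=0 … min(3+(-2),3−(1))=1
  k=0: (−1)^3·75.8947/(12)·0.8158^3·0.5783^3 = -0.664249
  k=1: (−1)^4·75.8947/(24)·0.8158^1·0.5783^5 = +0.166924
d^3_{1,-2}(1.2334) = -0.664249 +0.166924 = -0.497325
Phases: e^{-i·(1)·1.3691}=+0.200332-0.979728i, e^{-i·(-2)·2.3273}=-0.057757-0.998331i ⇒ D=+0.492185+0.071322i

Re=0.4922 Im=0.0713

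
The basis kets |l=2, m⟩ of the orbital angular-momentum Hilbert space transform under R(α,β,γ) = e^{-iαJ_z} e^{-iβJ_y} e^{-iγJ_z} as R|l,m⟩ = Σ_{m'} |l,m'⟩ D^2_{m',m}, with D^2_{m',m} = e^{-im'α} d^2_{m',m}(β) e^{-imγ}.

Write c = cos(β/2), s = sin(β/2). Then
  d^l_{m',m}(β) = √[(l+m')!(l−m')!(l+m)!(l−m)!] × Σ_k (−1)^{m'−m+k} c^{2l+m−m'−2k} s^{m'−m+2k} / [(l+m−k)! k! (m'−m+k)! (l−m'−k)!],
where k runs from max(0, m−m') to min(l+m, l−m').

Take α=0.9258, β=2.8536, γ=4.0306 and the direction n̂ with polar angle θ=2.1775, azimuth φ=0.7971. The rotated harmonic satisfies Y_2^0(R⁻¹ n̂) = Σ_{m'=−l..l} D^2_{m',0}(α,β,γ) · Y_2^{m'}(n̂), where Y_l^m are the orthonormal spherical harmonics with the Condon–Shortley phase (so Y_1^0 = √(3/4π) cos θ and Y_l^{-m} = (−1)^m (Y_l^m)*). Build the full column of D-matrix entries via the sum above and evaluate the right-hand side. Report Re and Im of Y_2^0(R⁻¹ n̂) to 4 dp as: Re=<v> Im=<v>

Need the full column D^2_{m',0} for m'=−2..2 at α=0.9258, β=2.8536, γ=4.0306.
cos(β/2)=0.143499, sin(β/2)=0.989650
d^2_{-2,0}: single k=2 term ⇒ +0.049401;  D = -0.013690+0.047466i
d^2_{-1,0}: k∈[1..2] ⇒ +0.007163 -0.340699 = -0.333536;  D = -0.200520-0.266529i
d^2_{0,0}: k∈[0..2] ⇒ +0.000424 -0.080672 +0.959240 = +0.878992;  D = +0.878992+0.000000i
d^2_{1,0}: k∈[0..1] ⇒ -0.007163 +0.340699 = +0.333536;  D = +0.200520-0.266529i
d^2_{2,0}: single k=0 term ⇒ +0.049401;  D = -0.013690-0.047466i
Y_2^{m'}(θ=2.1775,φ=0.7971) and Σ D·Y over m':
  (-0.0137+0.0475i)·(-0.0061-0.2606i)  (-0.2005-0.2665i)·(-0.2529+0.2589i)  (+0.8790+0.0000i)·(-0.0078+0.0000i)  (+0.2005-0.2665i)·(+0.2529+0.2589i)  (-0.0137-0.0475i)·(-0.0061+0.2606i)
Y_2^0(R⁻¹ n̂) = +0.257444-0.000000i

Re=0.2574 Im=0.0000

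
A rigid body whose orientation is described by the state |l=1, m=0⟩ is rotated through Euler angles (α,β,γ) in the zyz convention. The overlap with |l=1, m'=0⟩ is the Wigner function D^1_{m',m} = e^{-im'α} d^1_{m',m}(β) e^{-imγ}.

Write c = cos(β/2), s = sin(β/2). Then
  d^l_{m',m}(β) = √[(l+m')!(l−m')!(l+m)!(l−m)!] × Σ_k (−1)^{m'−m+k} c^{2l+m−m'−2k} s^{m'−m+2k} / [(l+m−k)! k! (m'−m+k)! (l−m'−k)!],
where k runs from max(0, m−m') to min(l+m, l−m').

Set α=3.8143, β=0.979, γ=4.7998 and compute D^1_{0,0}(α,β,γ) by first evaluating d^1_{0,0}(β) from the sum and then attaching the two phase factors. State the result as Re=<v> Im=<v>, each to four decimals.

Re=0.5579 Im=0.0000

Split into d^1_{0,0}(β=0.979) × two z-phases.
With c≡cos(β/2)=0.882568 and s≡sin(β/2)=0.470185, N=[1·1·1·1]^{1/2}=1.000000
The bounds max(0,m−m')=0 and min(l+m,l−m')=1 give 2 terms
  k=0: (−1)^0·1.0000/(1)·0.8826^2·0.4702^0 = +0.778926
  k=1: (−1)^1·1.0000/(1)·0.8826^0·0.4702^2 = -0.221074
d^1_{0,0}(0.979) = +0.778926 -0.221074 = +0.557853
D = (+1.000000+0.000000i)·(+0.557853)·(+1.000000+0.000000i) = +0.557853+0.000000i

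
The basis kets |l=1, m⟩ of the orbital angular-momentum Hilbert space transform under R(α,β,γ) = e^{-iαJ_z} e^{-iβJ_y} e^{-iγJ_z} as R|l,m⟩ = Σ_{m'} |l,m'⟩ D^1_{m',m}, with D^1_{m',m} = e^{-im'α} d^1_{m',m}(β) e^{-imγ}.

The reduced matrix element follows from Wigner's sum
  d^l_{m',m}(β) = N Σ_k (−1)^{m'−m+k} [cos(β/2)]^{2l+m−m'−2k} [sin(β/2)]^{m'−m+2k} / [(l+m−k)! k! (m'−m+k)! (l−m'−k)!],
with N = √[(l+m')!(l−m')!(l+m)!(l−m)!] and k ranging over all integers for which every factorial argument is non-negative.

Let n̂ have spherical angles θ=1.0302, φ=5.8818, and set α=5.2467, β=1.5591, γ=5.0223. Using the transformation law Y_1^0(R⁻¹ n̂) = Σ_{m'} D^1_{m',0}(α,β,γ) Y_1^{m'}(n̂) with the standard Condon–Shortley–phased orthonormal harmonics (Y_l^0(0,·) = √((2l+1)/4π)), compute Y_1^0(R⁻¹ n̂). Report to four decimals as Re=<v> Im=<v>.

Re=0.3402 Im=0.0000

Need the full column D^1_{m',0} for m'=−1..1 at α=5.2467, β=1.5591, γ=5.0223.
cos(β/2)=0.711230, sin(β/2)=0.702959
d^1_{-1,0}: single k=1 term ⇒ +0.707058;  D = +0.360068-0.608508i
d^1_{0,0}: k∈[0..1] ⇒ +0.505848 -0.494152 = +0.011696;  D = +0.011696+0.000000i
d^1_{1,0}: single k=0 term ⇒ -0.707058;  D = -0.360068-0.608508i
Y_1^{m'}(θ=1.0302,φ=5.8818) and Σ D·Y over m':
  (+0.3601-0.6085i)·(+0.2727+0.1157i)  (+0.0117+0.0000i)·(+0.2515+0.0000i)  (-0.3601-0.6085i)·(-0.2727+0.1157i)
Y_1^0(R⁻¹ n̂) = +0.340161+0.000000i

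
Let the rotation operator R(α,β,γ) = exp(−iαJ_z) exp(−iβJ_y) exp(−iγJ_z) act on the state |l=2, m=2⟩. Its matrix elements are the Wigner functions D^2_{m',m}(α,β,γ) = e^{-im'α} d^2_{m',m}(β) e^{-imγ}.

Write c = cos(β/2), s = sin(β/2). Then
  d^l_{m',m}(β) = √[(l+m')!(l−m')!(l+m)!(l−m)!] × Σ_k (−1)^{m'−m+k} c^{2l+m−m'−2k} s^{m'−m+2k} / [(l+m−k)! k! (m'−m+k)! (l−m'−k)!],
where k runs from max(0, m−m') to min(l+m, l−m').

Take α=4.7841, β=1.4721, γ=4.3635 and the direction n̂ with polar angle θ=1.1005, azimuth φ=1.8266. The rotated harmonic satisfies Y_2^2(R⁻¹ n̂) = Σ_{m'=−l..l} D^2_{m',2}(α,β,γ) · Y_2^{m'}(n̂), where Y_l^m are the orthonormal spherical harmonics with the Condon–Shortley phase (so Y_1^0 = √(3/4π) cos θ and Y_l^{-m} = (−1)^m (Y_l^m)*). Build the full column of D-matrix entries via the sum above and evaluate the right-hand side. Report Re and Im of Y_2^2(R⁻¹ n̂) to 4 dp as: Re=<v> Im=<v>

Need the full column D^2_{m',2} for m'=−2..2 at α=4.7841, β=1.4721, γ=4.3635.
cos(β/2)=0.741126, sin(β/2)=0.671366
d^2_{-2,2}: single k=4 term ⇒ +0.203159;  D = +0.135420+0.151444i
d^2_{-1,2}: single k=3 term ⇒ +0.448538;  D = -0.312079+0.322170i
d^2_{0,2}: single k=2 term ⇒ +0.606427;  D = -0.464688-0.389639i
d^2_{1,2}: single k=1 term ⇒ +0.546595;  D = +0.320284-0.442927i
d^2_{2,2}: single k=0 term ⇒ +0.301695;  D = +0.256513+0.158811i
Y_2^{m'}(θ=1.1005,φ=1.8266) and Σ D·Y over m':
  (+0.1354+0.1514i)·(-0.2677+0.1503i)  (-0.3121+0.3222i)·(-0.0790-0.3019i)  (-0.4647-0.3896i)·(-0.1211+0.0000i)  (+0.3203-0.4429i)·(+0.0790-0.3019i)  (+0.2565+0.1588i)·(-0.2677-0.1503i)
Y_2^2(R⁻¹ n̂) = -0.034047-0.116944i

Re=-0.0340 Im=-0.1169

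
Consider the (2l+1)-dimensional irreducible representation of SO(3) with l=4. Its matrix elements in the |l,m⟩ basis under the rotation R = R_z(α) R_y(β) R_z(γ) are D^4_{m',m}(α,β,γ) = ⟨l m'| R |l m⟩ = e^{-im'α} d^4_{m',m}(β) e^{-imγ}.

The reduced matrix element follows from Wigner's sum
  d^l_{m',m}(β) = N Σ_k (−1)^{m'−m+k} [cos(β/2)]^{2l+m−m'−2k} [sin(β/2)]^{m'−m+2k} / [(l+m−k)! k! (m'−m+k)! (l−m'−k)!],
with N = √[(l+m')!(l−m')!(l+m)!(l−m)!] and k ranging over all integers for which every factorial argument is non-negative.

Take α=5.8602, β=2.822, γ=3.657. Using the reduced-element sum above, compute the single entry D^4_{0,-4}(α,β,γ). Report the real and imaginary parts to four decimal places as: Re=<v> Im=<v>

First d^4_{0,-4}(β=2.822), then the phase factors e^{-i(0)α} and e^{-i(-4)γ}:
With c≡cos(β/2)=0.159117 and s≡sin(β/2)=0.987260, N=[24·24·1·40320]^{1/2}=4819.161753
k∈{0} keeps every argument non-negative
  k=0: (−1)^4·4819.1618/(576)·0.1591^4·0.9873^4 = +0.005095
d^4_{0,-4}(2.822) = +0.005095
Phases: e^{-i·(0)·5.8602}=+1.000000+0.000000i, e^{-i·(-4)·3.657}=-0.471361+0.881940i ⇒ D=-0.002402+0.004493i

Re=-0.0024 Im=0.0045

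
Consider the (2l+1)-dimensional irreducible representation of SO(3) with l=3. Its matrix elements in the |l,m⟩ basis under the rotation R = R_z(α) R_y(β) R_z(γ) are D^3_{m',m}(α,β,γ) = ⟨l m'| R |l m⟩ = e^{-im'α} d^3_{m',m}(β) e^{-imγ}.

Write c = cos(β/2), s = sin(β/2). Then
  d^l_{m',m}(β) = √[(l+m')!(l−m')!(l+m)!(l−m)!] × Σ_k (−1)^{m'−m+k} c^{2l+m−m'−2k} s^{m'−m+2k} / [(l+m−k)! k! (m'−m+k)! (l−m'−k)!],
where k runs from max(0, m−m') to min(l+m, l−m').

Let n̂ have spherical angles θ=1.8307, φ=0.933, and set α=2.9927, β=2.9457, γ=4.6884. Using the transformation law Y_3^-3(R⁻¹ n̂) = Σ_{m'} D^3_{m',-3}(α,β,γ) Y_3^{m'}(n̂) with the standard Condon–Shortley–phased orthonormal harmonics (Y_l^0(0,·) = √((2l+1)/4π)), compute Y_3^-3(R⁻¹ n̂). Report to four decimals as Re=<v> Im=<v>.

Need the full column D^3_{m',-3} for m'=−3..3 at α=2.9927, β=2.9457, γ=4.6884.
cos(β/2)=0.097790, sin(β/2)=0.995207
d^3_{-3,-3}: single k=0 term ⇒ +0.000001;  D = -0.000000-0.000001i
d^3_{-2,-3}: single k=0 term ⇒ -0.000022;  D = -0.000008-0.000020i
d^3_{-1,-3}: single k=0 term ⇒ +0.000351;  D = -0.000077-0.000342i
d^3_{0,-3}: single k=0 term ⇒ -0.004122;  D = -0.000296-0.004112i
d^3_{1,-3}: single k=0 term ⇒ +0.036332;  D = +0.002792-0.036224i
d^3_{2,-3}: single k=0 term ⇒ -0.233850;  D = +0.052360-0.227912i
d^3_{3,-3}: single k=0 term ⇒ +0.971585;  D = +0.355604-0.904170i
Y_3^{m'}(θ=1.8307,φ=0.933) and Σ D·Y over m':
  (-0.0000-0.0000i)·(-0.3547-0.1265i)  (-0.0000-0.0000i)·(+0.0714+0.2347i)  (-0.0001-0.0003i)·(-0.1246+0.1681i)  (-0.0003-0.0041i)·(+0.2560+0.0000i)  (+0.0028-0.0362i)·(+0.1246+0.1681i)  (+0.0524-0.2279i)·(+0.0714-0.2347i)  (+0.3556-0.9042i)·(+0.3547-0.1265i)
Y_3^-3(R⁻¹ n̂) = -0.031569-0.399314i

Re=-0.0316 Im=-0.3993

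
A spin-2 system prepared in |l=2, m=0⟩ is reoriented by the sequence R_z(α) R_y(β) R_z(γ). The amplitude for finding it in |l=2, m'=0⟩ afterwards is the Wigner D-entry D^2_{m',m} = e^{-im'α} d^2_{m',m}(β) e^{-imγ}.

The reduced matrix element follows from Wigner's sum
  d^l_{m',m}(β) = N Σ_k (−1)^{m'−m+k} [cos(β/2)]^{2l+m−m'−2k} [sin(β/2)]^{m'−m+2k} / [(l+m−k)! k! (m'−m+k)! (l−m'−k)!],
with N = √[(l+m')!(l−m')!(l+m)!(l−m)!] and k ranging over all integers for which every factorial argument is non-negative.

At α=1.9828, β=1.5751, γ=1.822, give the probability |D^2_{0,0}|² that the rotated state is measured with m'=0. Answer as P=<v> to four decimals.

P=0.2500

Split into d^2_{0,0}(β=1.5751) × two z-phases.
With c≡cos(β/2)=0.705584 and s≡sin(β/2)=0.708627, N=[2·2·2·2]^{1/2}=4.000000
The bounds max(0,m−m')=0 and min(l+m,l−m')=2 give 3 terms
  k=0: (−1)^0·4.0000/(4)·0.7056^4·0.7086^0 = +0.247853
  k=1: (−1)^1·4.0000/(1)·0.7056^2·0.7086^2 = -0.999981
  k=2: (−1)^2·4.0000/(4)·0.7056^0·0.7086^4 = +0.252156
d^2_{0,0}(1.5751) = +0.247853 -0.999981 +0.252156 = -0.499972
|D^2_{0,0}|² = |d^2_{0,0}(β)|² = (-0.499972)² = 0.249972 (the z-rotation phases have unit modulus)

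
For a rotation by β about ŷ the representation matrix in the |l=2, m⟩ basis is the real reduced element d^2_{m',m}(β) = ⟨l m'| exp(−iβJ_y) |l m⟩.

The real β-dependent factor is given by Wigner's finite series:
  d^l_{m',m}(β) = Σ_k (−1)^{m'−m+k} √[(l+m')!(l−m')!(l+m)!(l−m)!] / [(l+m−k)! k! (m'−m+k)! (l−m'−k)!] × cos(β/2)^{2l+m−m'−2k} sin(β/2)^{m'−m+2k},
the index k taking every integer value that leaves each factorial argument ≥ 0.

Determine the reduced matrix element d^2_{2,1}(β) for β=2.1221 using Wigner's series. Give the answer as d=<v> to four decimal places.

d^2_{2,1}(β=2.1221) via Wigner's sum:
Half-angle: c=0.487956, s=0.872868. N=√(24·1·6·1)=12.000000
k: max(0,(1)−(2))=0 … min(2+(1),2−(2))=0
  k=0: (−1)^1·12.0000/(6)·0.4880^3·0.8729^1 = -0.202824
d^2_{2,1}(2.1221) = -0.202824

d=-0.2028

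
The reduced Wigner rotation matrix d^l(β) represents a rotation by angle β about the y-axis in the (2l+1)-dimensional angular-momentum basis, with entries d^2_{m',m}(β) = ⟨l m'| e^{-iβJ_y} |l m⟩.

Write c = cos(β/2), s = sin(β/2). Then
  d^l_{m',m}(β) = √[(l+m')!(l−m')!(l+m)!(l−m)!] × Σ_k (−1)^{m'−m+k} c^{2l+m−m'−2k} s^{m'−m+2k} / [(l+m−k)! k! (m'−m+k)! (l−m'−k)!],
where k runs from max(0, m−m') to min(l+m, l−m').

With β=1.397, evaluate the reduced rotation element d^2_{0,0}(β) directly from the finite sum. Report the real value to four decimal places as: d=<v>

d=-0.4551

d^2_{0,0}(β=1.397) via Wigner's sum:
c=cos(1.397/2)=0.765808, s=sin(1.397/2)=0.643070; N=√[2·2·2·2]=4.000000
Admissible k: 0..2 (factorial args all ≥0)
  k=0: (−1)^0·4.0000/(4)·0.7658^4·0.6431^0 = +0.343937
  k=1: (−1)^1·4.0000/(1)·0.7658^2·0.6431^2 = -0.970098
  k=2: (−1)^2·4.0000/(4)·0.7658^0·0.6431^4 = +0.171014
d^2_{0,0}(1.397) = +0.343937 -0.970098 +0.171014 = -0.455147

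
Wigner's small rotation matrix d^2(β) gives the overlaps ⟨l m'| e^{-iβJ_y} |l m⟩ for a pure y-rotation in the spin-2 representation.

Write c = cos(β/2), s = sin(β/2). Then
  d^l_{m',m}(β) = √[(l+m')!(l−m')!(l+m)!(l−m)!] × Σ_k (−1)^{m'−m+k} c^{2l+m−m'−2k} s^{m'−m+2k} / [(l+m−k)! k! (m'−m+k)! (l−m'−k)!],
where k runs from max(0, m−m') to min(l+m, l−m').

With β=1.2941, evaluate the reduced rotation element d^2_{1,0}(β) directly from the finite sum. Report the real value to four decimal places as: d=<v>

d^2_{1,0}(β=1.2941) via Wigner's sum:
Half-angle: c=0.797866, s=0.602835. N=√(6·1·2·2)=4.898979
The bounds max(0,m−m')=0 and min(l+m,l−m')=1 give 2 terms
  k=0: (−1)^1·4.8990/(2)·0.7979^3·0.6028^1 = -0.750004
  k=1: (−1)^2·4.8990/(2)·0.7979^1·0.6028^3 = +0.428155
d^2_{1,0}(1.2941) = -0.750004 +0.428155 = -0.321849

d=-0.3218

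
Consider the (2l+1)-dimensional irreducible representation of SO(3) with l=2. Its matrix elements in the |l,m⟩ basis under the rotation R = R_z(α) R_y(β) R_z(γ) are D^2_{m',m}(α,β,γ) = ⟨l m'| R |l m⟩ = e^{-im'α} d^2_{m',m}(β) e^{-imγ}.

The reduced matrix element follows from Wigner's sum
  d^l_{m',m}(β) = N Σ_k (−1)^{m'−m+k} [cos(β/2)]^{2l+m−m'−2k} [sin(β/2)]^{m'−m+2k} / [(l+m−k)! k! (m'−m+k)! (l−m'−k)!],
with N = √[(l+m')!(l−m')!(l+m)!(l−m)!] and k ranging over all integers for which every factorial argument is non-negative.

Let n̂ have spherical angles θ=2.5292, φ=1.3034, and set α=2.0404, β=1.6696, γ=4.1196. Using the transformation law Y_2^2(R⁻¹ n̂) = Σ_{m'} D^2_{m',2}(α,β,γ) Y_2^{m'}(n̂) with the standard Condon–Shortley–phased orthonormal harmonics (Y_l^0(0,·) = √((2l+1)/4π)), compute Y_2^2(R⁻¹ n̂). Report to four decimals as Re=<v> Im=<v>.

Re=-0.2785 Im=-0.0735

Need the full column D^2_{m',2} for m'=−2..2 at α=2.0404, β=1.6696, γ=4.1196.
cos(β/2)=0.671326, sin(β/2)=0.741162
d^2_{-2,2}: single k=4 term ⇒ +0.301754;  D = -0.158748+0.256622i
d^2_{-1,2}: single k=3 term ⇒ +0.546642;  D = +0.544697+0.046074i
d^2_{0,2}: single k=2 term ⇒ +0.606414;  D = -0.227867-0.561974i
d^2_{1,2}: single k=1 term ⇒ +0.448480;  D = -0.294361+0.338358i
d^2_{2,2}: single k=0 term ⇒ +0.203111;  D = +0.196978+0.049536i
Y_2^{m'}(θ=2.5292,φ=1.3034) and Σ D·Y over m':
  (-0.1587+0.2566i)·(-0.1098-0.0651i)  (+0.5447+0.0461i)·(-0.0960+0.3505i)  (-0.2279-0.5620i)·(+0.3181+0.0000i)  (-0.2944+0.3384i)·(+0.0960+0.3505i)  (+0.1970+0.0495i)·(-0.1098+0.0651i)
Y_2^2(R⁻¹ n̂) = -0.278512-0.073470i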